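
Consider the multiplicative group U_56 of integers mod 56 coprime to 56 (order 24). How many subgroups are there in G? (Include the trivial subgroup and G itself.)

|G| = 24, so by Lagrange every subgroup order divides 24. Divisors: 1, 2, 3, 4, 6, 8, 12, 24.
Subgroups by order — order 1: 1; order 2: 7; order 3: 1; order 4: 7; order 6: 7; order 8: 1; order 12: 7; order 24: 1.
Total: 1 + 7 + 1 + 7 + 7 + 1 + 7 + 1 = 32.

32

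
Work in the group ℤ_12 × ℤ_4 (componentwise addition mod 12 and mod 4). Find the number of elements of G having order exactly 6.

6

An element (a,b) has order lcm(ord(a), ord(b)); count pairs with lcm equal to 6.
Enumerating gives 6 such elements.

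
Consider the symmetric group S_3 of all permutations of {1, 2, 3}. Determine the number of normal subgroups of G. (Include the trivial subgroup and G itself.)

3

G has 6 subgroups. Checking conjugation-invariance by order — order 1: 1/1 normal; order 2: 0/3 normal; order 3: 1/1 normal; order 6: 1/1 normal.
Total normal subgroups: 3.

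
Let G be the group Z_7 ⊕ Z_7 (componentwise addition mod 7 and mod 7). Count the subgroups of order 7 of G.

|G| = 49 and 7 | 49, so subgroups of order 7 are possible by Lagrange.
The subgroups of order 7 are: {(0,0), (0,1), (0,2), (0,3), (0,4), (0,5), (0,6)}; {(0,0), (1,0), (2,0), (3,0), (4,0), (5,0), (6,0)}; {(0,0), (1,1), (2,2), (3,3), (4,4), (5,5), (6,6)}; {(0,0), (1,2), (2,4), (3,6), (4,1), (5,3), (6,5)}; … (8 in all).
So G has 8 subgroups of order 7.

8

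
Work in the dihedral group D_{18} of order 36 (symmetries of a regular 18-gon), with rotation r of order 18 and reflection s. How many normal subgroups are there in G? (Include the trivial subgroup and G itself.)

9

G has 45 subgroups. Checking conjugation-invariance by order — order 1: 1/1 normal; order 2: 1/19 normal; order 3: 1/1 normal; order 4: 0/9 normal; order 6: 1/7 normal; order 9: 1/1 normal; order 12: 0/3 normal; order 18: 3/3 normal; order 36: 1/1 normal.
Total normal subgroups: 9.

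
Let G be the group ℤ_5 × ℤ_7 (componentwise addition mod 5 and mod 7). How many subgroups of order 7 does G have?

1

|G| = 35 and 7 | 35, so subgroups of order 7 are possible by Lagrange.
The subgroups of order 7 are: {(0,0), (0,1), (0,2), (0,3), (0,4), (0,5), (0,6)}.
So G has 1 subgroup of order 7.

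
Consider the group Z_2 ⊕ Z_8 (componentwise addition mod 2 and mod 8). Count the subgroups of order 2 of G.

3

|G| = 16 and 2 | 16, so subgroups of order 2 are possible by Lagrange.
The subgroups of order 2 are: {(0,0), (0,4)}; {(0,0), (1,0)}; {(0,0), (1,4)}.
So G has 3 subgroups of order 2.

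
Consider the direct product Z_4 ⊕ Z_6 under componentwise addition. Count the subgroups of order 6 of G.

|G| = 24 and 6 | 24, so subgroups of order 6 are possible by Lagrange.
The subgroups of order 6 are: {(0,0), (0,1), (0,2), (0,3), (0,4), (0,5)}; {(0,0), (0,2), (0,4), (2,0), (2,2), (2,4)}; {(0,0), (0,2), (0,4), (2,1), (2,3), (2,5)}.
So G has 3 subgroups of order 6.

3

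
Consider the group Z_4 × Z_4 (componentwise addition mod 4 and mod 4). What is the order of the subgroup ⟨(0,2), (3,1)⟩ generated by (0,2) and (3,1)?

8

|⟨(0,2)⟩| = 2 and |⟨(3,1)⟩| = 4, so |H| is a multiple of lcm(2, 4) = 4 and divides |G| = 16.
Closing under the operation: H = {(0,0), (0,2), (1,1), (1,3), (2,0), (2,2), (3,1), (3,3)}, so |H| = 8.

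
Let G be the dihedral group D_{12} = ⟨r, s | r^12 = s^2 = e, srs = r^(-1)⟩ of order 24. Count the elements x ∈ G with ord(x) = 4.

2

The elements of order 4 are: r^3, r^9.
That's 2.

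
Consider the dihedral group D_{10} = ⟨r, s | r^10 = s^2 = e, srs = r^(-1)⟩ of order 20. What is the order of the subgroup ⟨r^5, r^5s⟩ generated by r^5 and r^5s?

4

|⟨r^5⟩| = 2 and |⟨r^5s⟩| = 2, so |H| is a multiple of lcm(2, 2) = 2 and divides |G| = 20.
Closing under the operation: H = {e, r^5, s, r^5s}, so |H| = 4.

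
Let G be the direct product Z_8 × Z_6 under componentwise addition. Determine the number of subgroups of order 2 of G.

3

|G| = 48 and 2 | 48, so subgroups of order 2 are possible by Lagrange.
The subgroups of order 2 are: {(0,0), (0,3)}; {(0,0), (4,0)}; {(0,0), (4,3)}.
So G has 3 subgroups of order 2.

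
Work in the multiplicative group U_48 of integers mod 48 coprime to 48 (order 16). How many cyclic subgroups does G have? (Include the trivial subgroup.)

12

Group the elements of G by the cyclic subgroup they generate; each cyclic subgroup of order d accounts for φ(d) elements.
Cyclic subgroups by order — order 1: 1; order 2: 7; order 4: 4.
Total: 12.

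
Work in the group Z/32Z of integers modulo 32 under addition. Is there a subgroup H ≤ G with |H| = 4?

Yes

4 | 32. A subgroup of order 4 is {0, 8, 16, 24}.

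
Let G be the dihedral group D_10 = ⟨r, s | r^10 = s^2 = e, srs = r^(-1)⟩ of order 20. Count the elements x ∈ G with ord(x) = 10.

4

The elements of order 10 are: r, r^3, r^7, r^9.
That's 4.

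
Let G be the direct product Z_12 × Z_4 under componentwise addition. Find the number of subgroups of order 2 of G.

3

|G| = 48 and 2 | 48, so subgroups of order 2 are possible by Lagrange.
The subgroups of order 2 are: {(0,0), (0,2)}; {(0,0), (6,0)}; {(0,0), (6,2)}.
So G has 3 subgroups of order 2.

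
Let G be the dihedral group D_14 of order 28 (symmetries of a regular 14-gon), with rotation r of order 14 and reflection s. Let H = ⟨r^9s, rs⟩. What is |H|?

|⟨r^9s⟩| = 2 and |⟨rs⟩| = 2, so |H| is a multiple of lcm(2, 2) = 2 and divides |G| = 28.
Closing under the operation: H = {e, r^2, r^4, r^6, r^8, r^10, r^12, rs, r^3s, r^5s, r^7s, r^9s, r^11s, r^13s}, so |H| = 14.

14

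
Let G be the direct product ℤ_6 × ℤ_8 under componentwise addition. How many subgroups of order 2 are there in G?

3

|G| = 48 and 2 | 48, so subgroups of order 2 are possible by Lagrange.
The subgroups of order 2 are: {(0,0), (0,4)}; {(0,0), (3,0)}; {(0,0), (3,4)}.
So G has 3 subgroups of order 2.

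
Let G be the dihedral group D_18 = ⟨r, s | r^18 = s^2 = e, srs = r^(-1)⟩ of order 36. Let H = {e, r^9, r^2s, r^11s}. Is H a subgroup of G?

Yes

|H| = 4 divides |G| = 36, consistent with Lagrange.
H contains the identity, every element's inverse is in H, and H is closed under ·: it is a subgroup.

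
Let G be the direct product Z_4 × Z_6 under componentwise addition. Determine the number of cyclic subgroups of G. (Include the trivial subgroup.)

12

Each element a generates a cyclic subgroup ⟨a⟩; distinct elements may generate the same one (a cyclic group of order d has φ(d) generators).
Cyclic subgroups by order — order 1: 1; order 2: 3; order 3: 1; order 4: 2; order 6: 3; order 12: 2.
Total: 12.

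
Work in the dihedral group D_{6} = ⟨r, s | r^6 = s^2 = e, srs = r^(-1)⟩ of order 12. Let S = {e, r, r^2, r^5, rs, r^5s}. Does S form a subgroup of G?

r^2 ∈ S but its inverse r^4 ∉ S, so S is not a subgroup.

No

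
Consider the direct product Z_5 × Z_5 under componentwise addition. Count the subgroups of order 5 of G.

|G| = 25 and 5 | 25, so subgroups of order 5 are possible by Lagrange.
The subgroups of order 5 are: {(0,0), (0,1), (0,2), (0,3), (0,4)}; {(0,0), (1,0), (2,0), (3,0), (4,0)}; {(0,0), (1,1), (2,2), (3,3), (4,4)}; {(0,0), (1,2), (2,4), (3,1), (4,3)}; … (6 in all).
So G has 6 subgroups of order 5.

6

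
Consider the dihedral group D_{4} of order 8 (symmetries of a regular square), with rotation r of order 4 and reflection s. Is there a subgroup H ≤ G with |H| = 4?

4 | 8. A subgroup of order 4 is {e, r, r^2, r^3}.

Yes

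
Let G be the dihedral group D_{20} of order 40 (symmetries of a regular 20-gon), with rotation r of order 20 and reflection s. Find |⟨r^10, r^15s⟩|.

4

|⟨r^10⟩| = 2 and |⟨r^15s⟩| = 2, so |H| is a multiple of lcm(2, 2) = 2 and divides |G| = 40.
Closing under the operation: H = {e, r^10, r^5s, r^15s}, so |H| = 4.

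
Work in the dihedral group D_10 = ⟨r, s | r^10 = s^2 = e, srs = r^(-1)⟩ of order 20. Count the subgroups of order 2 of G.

|G| = 20 and 2 | 20, so subgroups of order 2 are possible by Lagrange.
The subgroups of order 2 are: {e, r^2s}; {e, r^3s}; {e, r^4s}; {e, r^5}; … (11 in all).
So G has 11 subgroups of order 2.

11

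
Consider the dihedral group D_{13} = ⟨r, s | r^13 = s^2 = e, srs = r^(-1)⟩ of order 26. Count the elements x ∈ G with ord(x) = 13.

Enumerating element orders in G gives 12 elements of order 13.

12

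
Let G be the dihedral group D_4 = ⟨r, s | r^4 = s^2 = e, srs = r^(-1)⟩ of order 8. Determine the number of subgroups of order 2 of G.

|G| = 8 and 2 | 8, so subgroups of order 2 are possible by Lagrange.
The subgroups of order 2 are: {e, r^2}; {e, r^2s}; {e, r^3s}; {e, rs}; … (5 in all).
So G has 5 subgroups of order 2.

5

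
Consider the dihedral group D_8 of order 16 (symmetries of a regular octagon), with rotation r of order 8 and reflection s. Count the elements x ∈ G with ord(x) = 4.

The elements of order 4 are: r^2, r^6.
That's 2.

2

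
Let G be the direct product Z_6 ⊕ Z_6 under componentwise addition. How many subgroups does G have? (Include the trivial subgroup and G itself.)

30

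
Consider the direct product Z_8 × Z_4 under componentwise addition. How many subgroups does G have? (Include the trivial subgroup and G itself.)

|G| = 32, so by Lagrange every subgroup order divides 32. Divisors: 1, 2, 4, 8, 16, 32.
Subgroups by order — order 1: 1; order 2: 3; order 4: 7; order 8: 7; order 16: 3; order 32: 1.
Total: 1 + 3 + 7 + 7 + 3 + 1 = 22.

22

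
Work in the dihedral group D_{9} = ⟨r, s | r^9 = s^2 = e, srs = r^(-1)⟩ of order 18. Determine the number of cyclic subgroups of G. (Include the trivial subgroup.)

12

Each element a generates a cyclic subgroup ⟨a⟩; distinct elements may generate the same one (a cyclic group of order d has φ(d) generators).
Cyclic subgroups by order — order 1: 1; order 2: 9; order 3: 1; order 9: 1.
Total: 12.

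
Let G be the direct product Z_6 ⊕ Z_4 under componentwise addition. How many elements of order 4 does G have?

An element (a,b) has order lcm(ord(a), ord(b)); count pairs with lcm equal to 4.
Enumerating gives 4 such elements.

4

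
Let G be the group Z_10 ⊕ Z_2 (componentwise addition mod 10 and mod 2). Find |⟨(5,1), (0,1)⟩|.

4

|⟨(5,1)⟩| = 2 and |⟨(0,1)⟩| = 2, so |H| is a multiple of lcm(2, 2) = 2 and divides |G| = 20.
Closing under the operation: H = {(0,0), (0,1), (5,0), (5,1)}, so |H| = 4.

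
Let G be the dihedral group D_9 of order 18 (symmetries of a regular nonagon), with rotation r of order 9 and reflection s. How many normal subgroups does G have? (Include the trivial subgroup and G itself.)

4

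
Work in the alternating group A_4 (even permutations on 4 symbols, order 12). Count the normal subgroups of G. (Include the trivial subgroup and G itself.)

3

G has 10 subgroups. Checking conjugation-invariance by order — order 1: 1/1 normal; order 2: 0/3 normal; order 3: 0/4 normal; order 4: 1/1 normal; order 12: 1/1 normal.
Total normal subgroups: 3.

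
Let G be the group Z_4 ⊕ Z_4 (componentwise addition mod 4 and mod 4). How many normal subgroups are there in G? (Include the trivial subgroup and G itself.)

15

G is abelian, so every subgroup is normal.
G has 15 subgroups in total, hence 15 normal subgroups.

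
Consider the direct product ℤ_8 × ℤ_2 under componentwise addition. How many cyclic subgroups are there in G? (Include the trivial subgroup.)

8

A cyclic subgroup of order d is generated by each of its φ(d) elements of order d, so the cyclic subgroups of order d number (#elements of order d)/φ(d).
Cyclic subgroups by order — order 1: 1; order 2: 3; order 4: 2; order 8: 2.
Total: 8.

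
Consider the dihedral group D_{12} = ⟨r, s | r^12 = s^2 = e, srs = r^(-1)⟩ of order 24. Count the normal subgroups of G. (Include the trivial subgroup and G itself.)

G has 34 subgroups. Checking conjugation-invariance by order — order 1: 1/1 normal; order 2: 1/13 normal; order 3: 1/1 normal; order 4: 1/7 normal; order 6: 1/5 normal; order 8: 0/3 normal; order 12: 3/3 normal; order 24: 1/1 normal.
Total normal subgroups: 9.

9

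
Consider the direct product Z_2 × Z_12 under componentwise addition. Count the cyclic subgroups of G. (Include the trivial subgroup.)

Group the elements of G by the cyclic subgroup they generate; each cyclic subgroup of order d accounts for φ(d) elements.
Cyclic subgroups by order — order 1: 1; order 2: 3; order 3: 1; order 4: 2; order 6: 3; order 12: 2.
Total: 12.

12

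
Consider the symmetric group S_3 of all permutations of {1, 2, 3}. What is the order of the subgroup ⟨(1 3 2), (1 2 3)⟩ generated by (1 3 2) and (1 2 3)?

3

|⟨(1 3 2)⟩| = 3 and |⟨(1 2 3)⟩| = 3, so |H| is a multiple of lcm(3, 3) = 3 and divides |G| = 6.
Closing under the operation: H = {e, (1 2 3), (1 3 2)}, so |H| = 3.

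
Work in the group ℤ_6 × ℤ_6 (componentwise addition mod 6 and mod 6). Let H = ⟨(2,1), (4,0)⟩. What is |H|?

|⟨(2,1)⟩| = 6 and |⟨(4,0)⟩| = 3, so |H| is a multiple of lcm(6, 3) = 6 and divides |G| = 36.
Closing under the operation: H = {(0,0), (0,1), (0,2), (0,3), (0,4), (0,5), (2,0), (2,1), (2,2), (2,3), (2,4), (2,5), (4,0), (4,1), (4,2), (4,3), (4,4), (4,5)}, so |H| = 18.

18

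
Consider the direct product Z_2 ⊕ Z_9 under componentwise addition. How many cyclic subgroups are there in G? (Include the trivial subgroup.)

A cyclic subgroup of order d is generated by each of its φ(d) elements of order d, so the cyclic subgroups of order d number (#elements of order d)/φ(d).
Cyclic subgroups by order — order 1: 1; order 2: 1; order 3: 1; order 6: 1; order 9: 1; order 18: 1.
Total: 6.

6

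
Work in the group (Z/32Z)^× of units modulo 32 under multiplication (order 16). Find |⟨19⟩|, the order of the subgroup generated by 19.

8

Compute successive powers of 19 mod 32: 19, 9, 11, 17, 3, 25, 27, 1; 19^8 ≡ 1 (mod 32).
So |⟨19⟩| = 8.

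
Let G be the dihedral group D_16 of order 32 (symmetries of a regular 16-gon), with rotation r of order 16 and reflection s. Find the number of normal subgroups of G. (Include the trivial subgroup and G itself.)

8

G has 36 subgroups. Checking conjugation-invariance by order — order 1: 1/1 normal; order 2: 1/17 normal; order 4: 1/9 normal; order 8: 1/5 normal; order 16: 3/3 normal; order 32: 1/1 normal.
Total normal subgroups: 8.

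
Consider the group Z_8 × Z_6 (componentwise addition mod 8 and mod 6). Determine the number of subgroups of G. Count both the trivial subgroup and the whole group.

22

|G| = 48, so by Lagrange every subgroup order divides 48. Divisors: 1, 2, 3, 4, 6, 8, 12, 16, 24, 48.
Subgroups by order — order 1: 1; order 2: 3; order 3: 1; order 4: 3; order 6: 3; order 8: 3; order 12: 3; order 16: 1; order 24: 3; order 48: 1.
Total: 1 + 3 + 1 + 3 + 3 + 3 + 3 + 1 + 3 + 1 = 22.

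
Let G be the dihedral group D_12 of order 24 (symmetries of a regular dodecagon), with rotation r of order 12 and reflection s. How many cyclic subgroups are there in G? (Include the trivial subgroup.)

Each element a generates a cyclic subgroup ⟨a⟩; distinct elements may generate the same one (a cyclic group of order d has φ(d) generators).
Cyclic subgroups by order — order 1: 1; order 2: 13; order 3: 1; order 4: 1; order 6: 1; order 12: 1.
Total: 18.

18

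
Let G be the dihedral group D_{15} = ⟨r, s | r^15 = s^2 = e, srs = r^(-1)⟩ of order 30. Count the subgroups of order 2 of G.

|G| = 30 and 2 | 30, so subgroups of order 2 are possible by Lagrange.
The subgroups of order 2 are: {e, r^10s}; {e, r^11s}; {e, r^12s}; {e, r^13s}; … (15 in all).
So G has 15 subgroups of order 2.

15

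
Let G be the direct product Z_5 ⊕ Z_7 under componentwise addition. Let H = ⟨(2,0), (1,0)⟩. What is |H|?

|⟨(2,0)⟩| = 5 and |⟨(1,0)⟩| = 5, so |H| is a multiple of lcm(5, 5) = 5 and divides |G| = 35.
Closing under the operation: H = {(0,0), (1,0), (2,0), (3,0), (4,0)}, so |H| = 5.

5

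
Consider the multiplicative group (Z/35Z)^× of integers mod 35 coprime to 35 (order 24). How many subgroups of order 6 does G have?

3

|G| = 24 and 6 | 24, so subgroups of order 6 are possible by Lagrange.
The subgroups of order 6 are: {1, 11, 16, 19, 24, 34}; {1, 6, 11, 16, 26, 31}; {1, 4, 9, 11, 16, 29}.
So G has 3 subgroups of order 6.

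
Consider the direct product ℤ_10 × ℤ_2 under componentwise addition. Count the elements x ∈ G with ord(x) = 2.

3

An element (a,b) has order lcm(ord(a), ord(b)); count pairs with lcm equal to 2.
Enumerating gives 3 such elements.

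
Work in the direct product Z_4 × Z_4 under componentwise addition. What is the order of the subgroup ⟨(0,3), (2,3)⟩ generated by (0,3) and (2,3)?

|⟨(0,3)⟩| = 4 and |⟨(2,3)⟩| = 4, so |H| is a multiple of lcm(4, 4) = 4 and divides |G| = 16.
Closing under the operation: H = {(0,0), (0,1), (0,2), (0,3), (2,0), (2,1), (2,2), (2,3)}, so |H| = 8.

8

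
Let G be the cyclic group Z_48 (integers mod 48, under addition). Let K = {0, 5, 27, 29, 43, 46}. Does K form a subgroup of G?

No

27 ∈ K but its inverse 21 ∉ K, so K is not a subgroup.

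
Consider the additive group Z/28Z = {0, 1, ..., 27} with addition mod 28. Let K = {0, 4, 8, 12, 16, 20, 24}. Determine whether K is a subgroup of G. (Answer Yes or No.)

Yes

|K| = 7 divides |G| = 28, consistent with Lagrange.
K contains the identity, every element's inverse is in K, and K is closed under +: it is a subgroup.
In fact K = ⟨16⟩.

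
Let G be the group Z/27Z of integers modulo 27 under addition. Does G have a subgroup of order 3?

3 | 27. A subgroup of order 3 is {0, 9, 18}.

Yes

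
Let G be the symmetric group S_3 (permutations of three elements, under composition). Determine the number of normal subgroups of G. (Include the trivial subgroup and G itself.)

3

G has 6 subgroups. Checking conjugation-invariance by order — order 1: 1/1 normal; order 2: 0/3 normal; order 3: 1/1 normal; order 6: 1/1 normal.
Total normal subgroups: 3.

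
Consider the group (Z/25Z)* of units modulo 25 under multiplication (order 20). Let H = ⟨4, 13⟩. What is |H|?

|⟨4⟩| = 10 and |⟨13⟩| = 20, so |H| is a multiple of lcm(10, 20) = 20 and divides |G| = 20.
Closing {4, 13} under the group operation gives all of G, so |H| = 20.

20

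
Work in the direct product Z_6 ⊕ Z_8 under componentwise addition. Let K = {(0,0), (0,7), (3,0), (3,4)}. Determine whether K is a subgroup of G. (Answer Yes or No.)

No

(0,7) ∈ K but its inverse (0,1) ∉ K, so K is not a subgroup.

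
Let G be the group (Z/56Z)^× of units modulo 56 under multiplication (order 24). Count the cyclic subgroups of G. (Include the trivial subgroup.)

16

Each element a generates a cyclic subgroup ⟨a⟩; distinct elements may generate the same one (a cyclic group of order d has φ(d) generators).
Cyclic subgroups by order — order 1: 1; order 2: 7; order 3: 1; order 6: 7.
Total: 16.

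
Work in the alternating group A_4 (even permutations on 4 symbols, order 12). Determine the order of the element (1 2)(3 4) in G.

Computing powers of (1 2)(3 4): the smallest k with ((1 2)(3 4))^k = e is k = 2.

2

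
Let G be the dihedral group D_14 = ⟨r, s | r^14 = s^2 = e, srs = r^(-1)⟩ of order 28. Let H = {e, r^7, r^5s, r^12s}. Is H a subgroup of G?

Yes

|H| = 4 divides |G| = 28, consistent with Lagrange.
H contains the identity, every element's inverse is in H, and H is closed under ·: it is a subgroup.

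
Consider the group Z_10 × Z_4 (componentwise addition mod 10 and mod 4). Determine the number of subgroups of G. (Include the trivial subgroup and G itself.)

16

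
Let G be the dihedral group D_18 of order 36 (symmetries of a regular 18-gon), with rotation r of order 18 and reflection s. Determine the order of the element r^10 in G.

9

Computing powers of r^10: the smallest k with (r^10)^k = e is k = 9.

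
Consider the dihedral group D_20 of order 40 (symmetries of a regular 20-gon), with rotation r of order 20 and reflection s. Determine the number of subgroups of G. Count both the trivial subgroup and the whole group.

|G| = 40, so by Lagrange every subgroup order divides 40. Divisors: 1, 2, 4, 5, 8, 10, 20, 40.
Subgroups by order — order 1: 1; order 2: 21; order 4: 11; order 5: 1; order 8: 5; order 10: 5; order 20: 3; order 40: 1.
Total: 1 + 21 + 11 + 1 + 5 + 5 + 3 + 1 = 48.

48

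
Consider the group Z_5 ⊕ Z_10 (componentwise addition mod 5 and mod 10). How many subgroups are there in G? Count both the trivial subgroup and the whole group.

16

|G| = 50, so by Lagrange every subgroup order divides 50. Divisors: 1, 2, 5, 10, 25, 50.
Subgroups by order — order 1: 1; order 2: 1; order 5: 6; order 10: 6; order 25: 1; order 50: 1.
Total: 1 + 1 + 6 + 6 + 1 + 1 = 16.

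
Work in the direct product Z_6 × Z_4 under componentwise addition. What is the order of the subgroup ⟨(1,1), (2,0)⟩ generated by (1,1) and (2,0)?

12

|⟨(1,1)⟩| = 12 and |⟨(2,0)⟩| = 3, so |H| is a multiple of lcm(12, 3) = 12 and divides |G| = 24.
Closing under the operation: H = {(0,0), (0,2), (1,1), (1,3), (2,0), (2,2), (3,1), (3,3), (4,0), (4,2), (5,1), (5,3)}, so |H| = 12.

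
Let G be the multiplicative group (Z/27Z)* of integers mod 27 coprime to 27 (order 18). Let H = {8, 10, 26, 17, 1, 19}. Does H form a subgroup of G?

Yes

|H| = 6 divides |G| = 18, consistent with Lagrange.
H contains the identity, every element's inverse is in H, and H is closed under ·: it is a subgroup.
In fact H = ⟨17⟩.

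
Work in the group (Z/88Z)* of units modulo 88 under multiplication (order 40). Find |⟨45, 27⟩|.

20

|⟨45⟩| = 2 and |⟨27⟩| = 10, so |H| is a multiple of lcm(2, 10) = 10 and divides |G| = 40.
Closing under the operation: H = {1, 3, 5, 9, 15, 23, 25, 27, 31, 37, 45, 47, 49, 53, 59, 67, 69, 71, 75, 81}, so |H| = 20.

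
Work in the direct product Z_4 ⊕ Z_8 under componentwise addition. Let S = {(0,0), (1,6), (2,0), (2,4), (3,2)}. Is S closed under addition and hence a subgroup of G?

No

|S| = 5 does not divide |G| = 32, so by Lagrange S is not a subgroup.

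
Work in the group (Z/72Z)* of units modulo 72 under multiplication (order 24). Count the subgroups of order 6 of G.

7

|G| = 24 and 6 | 24, so subgroups of order 6 are possible by Lagrange.
The subgroups of order 6 are: {1, 11, 25, 35, 49, 59}; {1, 13, 25, 37, 49, 61}; {1, 17, 25, 41, 49, 65}; {1, 19, 25, 43, 49, 67}; … (7 in all).
So G has 7 subgroups of order 6.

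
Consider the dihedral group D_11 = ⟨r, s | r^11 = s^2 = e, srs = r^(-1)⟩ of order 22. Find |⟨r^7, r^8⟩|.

|⟨r^7⟩| = 11 and |⟨r^8⟩| = 11, so |H| is a multiple of lcm(11, 11) = 11 and divides |G| = 22.
Closing under the operation: H = {e, r, r^2, r^3, r^4, r^5, r^6, r^7, r^8, r^9, r^10}, so |H| = 11.

11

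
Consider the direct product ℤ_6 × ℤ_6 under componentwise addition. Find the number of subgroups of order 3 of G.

4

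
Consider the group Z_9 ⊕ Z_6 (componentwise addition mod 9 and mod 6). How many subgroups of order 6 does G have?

4

|G| = 54 and 6 | 54, so subgroups of order 6 are possible by Lagrange.
The subgroups of order 6 are: {(0,0), (0,1), (0,2), (0,3), (0,4), (0,5)}; {(0,0), (0,3), (3,0), (3,3), (6,0), (6,3)}; {(0,0), (0,3), (3,1), (3,4), (6,2), (6,5)}; {(0,0), (0,3), (3,2), (3,5), (6,1), (6,4)}.
So G has 4 subgroups of order 6.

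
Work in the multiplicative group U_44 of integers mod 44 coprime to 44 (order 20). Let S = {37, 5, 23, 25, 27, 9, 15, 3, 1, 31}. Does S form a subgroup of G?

Yes

|S| = 10 divides |G| = 20, consistent with Lagrange.
S contains the identity, every element's inverse is in S, and S is closed under ·: it is a subgroup.
In fact S = ⟨3⟩.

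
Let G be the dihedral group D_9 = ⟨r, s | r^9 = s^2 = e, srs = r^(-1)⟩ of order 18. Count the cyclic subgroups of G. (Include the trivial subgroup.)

Group the elements of G by the cyclic subgroup they generate; each cyclic subgroup of order d accounts for φ(d) elements.
Cyclic subgroups by order — order 1: 1; order 2: 9; order 3: 1; order 9: 1.
Total: 12.

12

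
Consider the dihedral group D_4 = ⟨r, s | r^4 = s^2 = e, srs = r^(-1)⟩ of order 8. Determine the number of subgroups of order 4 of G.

|G| = 8 and 4 | 8, so subgroups of order 4 are possible by Lagrange.
The subgroups of order 4 are: {e, r, r^2, r^3}; {e, r^2, s, r^2s}; {e, r^2, rs, r^3s}.
So G has 3 subgroups of order 4.

3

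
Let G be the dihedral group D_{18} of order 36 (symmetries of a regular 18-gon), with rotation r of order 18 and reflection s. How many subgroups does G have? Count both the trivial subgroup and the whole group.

45

|G| = 36, so by Lagrange every subgroup order divides 36. Divisors: 1, 2, 3, 4, 6, 9, 12, 18, 36.
Subgroups by order — order 1: 1; order 2: 19; order 3: 1; order 4: 9; order 6: 7; order 9: 1; order 12: 3; order 18: 3; order 36: 1.
Total: 1 + 19 + 1 + 9 + 7 + 1 + 3 + 3 + 1 = 45.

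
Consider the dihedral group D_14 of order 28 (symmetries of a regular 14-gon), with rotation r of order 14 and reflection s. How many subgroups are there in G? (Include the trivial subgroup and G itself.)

|G| = 28, so by Lagrange every subgroup order divides 28. Divisors: 1, 2, 4, 7, 14, 28.
Subgroups by order — order 1: 1; order 2: 15; order 4: 7; order 7: 1; order 14: 3; order 28: 1.
Total: 1 + 15 + 7 + 1 + 3 + 1 = 28.

28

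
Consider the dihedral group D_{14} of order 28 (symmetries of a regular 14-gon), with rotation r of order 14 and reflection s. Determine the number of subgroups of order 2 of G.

|G| = 28 and 2 | 28, so subgroups of order 2 are possible by Lagrange.
The subgroups of order 2 are: {e, r^10s}; {e, r^11s}; {e, r^12s}; {e, r^13s}; … (15 in all).
So G has 15 subgroups of order 2.

15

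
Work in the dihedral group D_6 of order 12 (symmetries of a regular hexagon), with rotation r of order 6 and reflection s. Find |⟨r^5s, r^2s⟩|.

4

|⟨r^5s⟩| = 2 and |⟨r^2s⟩| = 2, so |H| is a multiple of lcm(2, 2) = 2 and divides |G| = 12.
Closing under the operation: H = {e, r^3, r^2s, r^5s}, so |H| = 4.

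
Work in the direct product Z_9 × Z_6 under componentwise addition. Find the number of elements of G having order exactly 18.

18

An element (a,b) has order lcm(ord(a), ord(b)); count pairs with lcm equal to 18.
Enumerating gives 18 such elements.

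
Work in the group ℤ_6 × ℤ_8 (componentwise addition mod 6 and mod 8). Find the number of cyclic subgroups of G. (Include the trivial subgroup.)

A cyclic subgroup of order d is generated by each of its φ(d) elements of order d, so the cyclic subgroups of order d number (#elements of order d)/φ(d).
Cyclic subgroups by order — order 1: 1; order 2: 3; order 3: 1; order 4: 2; order 6: 3; order 8: 2; order 12: 2; order 24: 2.
Total: 16.

16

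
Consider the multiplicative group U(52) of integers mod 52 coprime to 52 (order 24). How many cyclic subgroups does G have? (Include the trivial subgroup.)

12

Each element a generates a cyclic subgroup ⟨a⟩; distinct elements may generate the same one (a cyclic group of order d has φ(d) generators).
Cyclic subgroups by order — order 1: 1; order 2: 3; order 3: 1; order 4: 2; order 6: 3; order 12: 2.
Total: 12.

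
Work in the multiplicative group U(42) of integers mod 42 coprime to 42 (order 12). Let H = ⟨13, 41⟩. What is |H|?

|⟨13⟩| = 2 and |⟨41⟩| = 2, so |H| is a multiple of lcm(2, 2) = 2 and divides |G| = 12.
Closing under the operation: H = {1, 13, 29, 41}, so |H| = 4.

4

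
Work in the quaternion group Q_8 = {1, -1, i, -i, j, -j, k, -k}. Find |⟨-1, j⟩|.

|⟨-1⟩| = 2 and |⟨j⟩| = 4, so |H| is a multiple of lcm(2, 4) = 4 and divides |G| = 8.
Closing under the operation: H = {1, -1, j, -j}, so |H| = 4.

4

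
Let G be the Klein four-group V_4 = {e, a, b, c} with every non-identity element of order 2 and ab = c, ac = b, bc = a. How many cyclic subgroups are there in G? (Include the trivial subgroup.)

4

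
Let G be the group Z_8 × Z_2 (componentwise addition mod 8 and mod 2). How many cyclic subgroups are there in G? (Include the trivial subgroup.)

Each element a generates a cyclic subgroup ⟨a⟩; distinct elements may generate the same one (a cyclic group of order d has φ(d) generators).
Cyclic subgroups by order — order 1: 1; order 2: 3; order 4: 2; order 8: 2.
Total: 8.

8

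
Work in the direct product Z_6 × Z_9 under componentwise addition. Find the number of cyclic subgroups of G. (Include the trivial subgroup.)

Group the elements of G by the cyclic subgroup they generate; each cyclic subgroup of order d accounts for φ(d) elements.
Cyclic subgroups by order — order 1: 1; order 2: 1; order 3: 4; order 6: 4; order 9: 3; order 18: 3.
Total: 16.

16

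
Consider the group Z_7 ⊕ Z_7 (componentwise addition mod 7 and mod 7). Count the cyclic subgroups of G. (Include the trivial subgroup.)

A cyclic subgroup of order d is generated by each of its φ(d) elements of order d, so the cyclic subgroups of order d number (#elements of order d)/φ(d).
Cyclic subgroups by order — order 1: 1; order 7: 8.
Total: 9.

9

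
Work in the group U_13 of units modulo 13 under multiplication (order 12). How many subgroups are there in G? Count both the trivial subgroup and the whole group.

6

|G| = 12, so by Lagrange every subgroup order divides 12. Divisors: 1, 2, 3, 4, 6, 12.
Subgroups by order — order 1: 1; order 2: 1; order 3: 1; order 4: 1; order 6: 1; order 12: 1.
Total: 1 + 1 + 1 + 1 + 1 + 1 = 6.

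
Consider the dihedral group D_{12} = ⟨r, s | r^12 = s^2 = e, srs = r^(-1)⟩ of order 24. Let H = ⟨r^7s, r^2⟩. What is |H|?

|⟨r^7s⟩| = 2 and |⟨r^2⟩| = 6, so |H| is a multiple of lcm(2, 6) = 6 and divides |G| = 24.
Closing under the operation: H = {e, r^2, r^4, r^6, r^8, r^10, rs, r^3s, r^5s, r^7s, r^9s, r^11s}, so |H| = 12.

12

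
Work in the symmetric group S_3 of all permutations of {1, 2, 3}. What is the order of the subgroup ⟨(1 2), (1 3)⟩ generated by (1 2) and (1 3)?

|⟨(1 2)⟩| = 2 and |⟨(1 3)⟩| = 2, so |H| is a multiple of lcm(2, 2) = 2 and divides |G| = 6.
Closing {(1 2), (1 3)} under the group operation gives all of G, so |H| = 6.

6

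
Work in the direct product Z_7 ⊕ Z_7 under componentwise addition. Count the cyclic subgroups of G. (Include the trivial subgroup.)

A cyclic subgroup of order d is generated by each of its φ(d) elements of order d, so the cyclic subgroups of order d number (#elements of order d)/φ(d).
Cyclic subgroups by order — order 1: 1; order 7: 8.
Total: 9.

9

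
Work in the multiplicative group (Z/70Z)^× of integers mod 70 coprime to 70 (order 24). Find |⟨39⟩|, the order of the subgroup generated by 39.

6

Compute successive powers of 39 mod 70: 39, 51, 29, 11, 9, 1; 39^6 ≡ 1 (mod 70).
So |⟨39⟩| = 6.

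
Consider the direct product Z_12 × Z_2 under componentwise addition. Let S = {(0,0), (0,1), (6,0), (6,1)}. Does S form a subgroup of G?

Yes

|S| = 4 divides |G| = 24, consistent with Lagrange.
S contains the identity, every element's inverse is in S, and S is closed under +: it is a subgroup.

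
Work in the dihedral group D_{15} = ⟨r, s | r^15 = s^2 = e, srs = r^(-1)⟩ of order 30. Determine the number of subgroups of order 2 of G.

15

|G| = 30 and 2 | 30, so subgroups of order 2 are possible by Lagrange.
The subgroups of order 2 are: {e, r^10s}; {e, r^11s}; {e, r^12s}; {e, r^13s}; … (15 in all).
So G has 15 subgroups of order 2.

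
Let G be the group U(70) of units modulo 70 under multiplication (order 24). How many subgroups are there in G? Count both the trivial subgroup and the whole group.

|G| = 24, so by Lagrange every subgroup order divides 24. Divisors: 1, 2, 3, 4, 6, 8, 12, 24.
Subgroups by order — order 1: 1; order 2: 3; order 3: 1; order 4: 3; order 6: 3; order 8: 1; order 12: 3; order 24: 1.
Total: 1 + 3 + 1 + 3 + 3 + 1 + 3 + 1 = 16.

16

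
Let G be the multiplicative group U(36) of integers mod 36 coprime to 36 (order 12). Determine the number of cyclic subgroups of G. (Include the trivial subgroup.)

Each element a generates a cyclic subgroup ⟨a⟩; distinct elements may generate the same one (a cyclic group of order d has φ(d) generators).
Cyclic subgroups by order — order 1: 1; order 2: 3; order 3: 1; order 6: 3.
Total: 8.

8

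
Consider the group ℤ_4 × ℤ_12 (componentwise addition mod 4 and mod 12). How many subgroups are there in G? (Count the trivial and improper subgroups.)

|G| = 48, so by Lagrange every subgroup order divides 48. Divisors: 1, 2, 3, 4, 6, 8, 12, 16, 24, 48.
Subgroups by order — order 1: 1; order 2: 3; order 3: 1; order 4: 7; order 6: 3; order 8: 3; order 12: 7; order 16: 1; order 24: 3; order 48: 1.
Total: 1 + 3 + 1 + 7 + 3 + 3 + 7 + 1 + 3 + 1 = 30.

30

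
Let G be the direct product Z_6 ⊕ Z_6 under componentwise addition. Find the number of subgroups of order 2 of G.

|G| = 36 and 2 | 36, so subgroups of order 2 are possible by Lagrange.
The subgroups of order 2 are: {(0,0), (0,3)}; {(0,0), (3,0)}; {(0,0), (3,3)}.
So G has 3 subgroups of order 2.

3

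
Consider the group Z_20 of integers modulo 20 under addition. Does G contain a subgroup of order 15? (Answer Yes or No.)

No

15 does not divide |G| = 20, so by Lagrange no subgroup of order 15 exists.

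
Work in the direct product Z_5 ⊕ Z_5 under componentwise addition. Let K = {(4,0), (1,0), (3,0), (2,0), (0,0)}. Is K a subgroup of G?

|K| = 5 divides |G| = 25, consistent with Lagrange.
K contains the identity, every element's inverse is in K, and K is closed under +: it is a subgroup.
In fact K = ⟨(4,0)⟩.

Yes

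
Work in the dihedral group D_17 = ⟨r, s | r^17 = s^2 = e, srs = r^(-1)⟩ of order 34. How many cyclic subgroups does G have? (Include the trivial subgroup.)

19

Each element a generates a cyclic subgroup ⟨a⟩; distinct elements may generate the same one (a cyclic group of order d has φ(d) generators).
Cyclic subgroups by order — order 1: 1; order 2: 17; order 17: 1.
Total: 19.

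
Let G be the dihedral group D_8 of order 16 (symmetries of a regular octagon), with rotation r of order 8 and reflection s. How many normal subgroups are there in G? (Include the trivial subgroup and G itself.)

7

G has 19 subgroups. Checking conjugation-invariance by order — order 1: 1/1 normal; order 2: 1/9 normal; order 4: 1/5 normal; order 8: 3/3 normal; order 16: 1/1 normal.
Total normal subgroups: 7.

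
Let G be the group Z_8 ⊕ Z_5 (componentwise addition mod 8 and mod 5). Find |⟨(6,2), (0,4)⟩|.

|⟨(6,2)⟩| = 20 and |⟨(0,4)⟩| = 5, so |H| is a multiple of lcm(20, 5) = 20 and divides |G| = 40.
Closing under the operation: H = {(0,0), (0,1), (0,2), (0,3), (0,4), (2,0), (2,1), (2,2), (2,3), (2,4), (4,0), (4,1), (4,2), (4,3), (4,4), (6,0), (6,1), (6,2), (6,3), (6,4)}, so |H| = 20.

20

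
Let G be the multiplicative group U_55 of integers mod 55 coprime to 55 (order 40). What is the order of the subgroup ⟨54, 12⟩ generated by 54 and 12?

|⟨54⟩| = 2 and |⟨12⟩| = 4, so |H| is a multiple of lcm(2, 4) = 4 and divides |G| = 40.
Closing under the operation: H = {1, 12, 21, 23, 32, 34, 43, 54}, so |H| = 8.

8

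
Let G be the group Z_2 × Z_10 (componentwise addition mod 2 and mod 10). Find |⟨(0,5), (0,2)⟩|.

|⟨(0,5)⟩| = 2 and |⟨(0,2)⟩| = 5, so |H| is a multiple of lcm(2, 5) = 10 and divides |G| = 20.
Closing under the operation: H = {(0,0), (0,1), (0,2), (0,3), (0,4), (0,5), (0,6), (0,7), (0,8), (0,9)}, so |H| = 10.

10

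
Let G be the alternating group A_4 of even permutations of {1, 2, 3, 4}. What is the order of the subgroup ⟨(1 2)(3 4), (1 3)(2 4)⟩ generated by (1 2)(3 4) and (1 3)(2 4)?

|⟨(1 2)(3 4)⟩| = 2 and |⟨(1 3)(2 4)⟩| = 2, so |H| is a multiple of lcm(2, 2) = 2 and divides |G| = 12.
Closing under the operation: H = {e, (1 2)(3 4), (1 3)(2 4), (1 4)(2 3)}, so |H| = 4.

4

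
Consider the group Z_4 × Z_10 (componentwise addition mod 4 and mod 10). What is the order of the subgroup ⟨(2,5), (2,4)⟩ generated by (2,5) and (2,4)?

20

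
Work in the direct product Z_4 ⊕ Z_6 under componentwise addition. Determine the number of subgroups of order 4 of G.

|G| = 24 and 4 | 24, so subgroups of order 4 are possible by Lagrange.
The subgroups of order 4 are: {(0,0), (0,3), (2,0), (2,3)}; {(0,0), (1,0), (2,0), (3,0)}; {(0,0), (1,3), (2,0), (3,3)}.
So G has 3 subgroups of order 4.

3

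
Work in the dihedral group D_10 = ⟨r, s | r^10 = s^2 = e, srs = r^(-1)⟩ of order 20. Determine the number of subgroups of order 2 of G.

11

|G| = 20 and 2 | 20, so subgroups of order 2 are possible by Lagrange.
The subgroups of order 2 are: {e, r^2s}; {e, r^3s}; {e, r^4s}; {e, r^5}; … (11 in all).
So G has 11 subgroups of order 2.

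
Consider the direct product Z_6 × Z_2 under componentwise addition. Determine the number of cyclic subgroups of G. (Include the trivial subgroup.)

Each element a generates a cyclic subgroup ⟨a⟩; distinct elements may generate the same one (a cyclic group of order d has φ(d) generators).
Cyclic subgroups by order — order 1: 1; order 2: 3; order 3: 1; order 6: 3.
Total: 8.

8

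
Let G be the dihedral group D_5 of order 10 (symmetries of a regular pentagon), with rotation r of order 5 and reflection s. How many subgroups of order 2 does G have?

|G| = 10 and 2 | 10, so subgroups of order 2 are possible by Lagrange.
The subgroups of order 2 are: {e, r^2s}; {e, r^3s}; {e, r^4s}; {e, rs}; … (5 in all).
So G has 5 subgroups of order 2.

5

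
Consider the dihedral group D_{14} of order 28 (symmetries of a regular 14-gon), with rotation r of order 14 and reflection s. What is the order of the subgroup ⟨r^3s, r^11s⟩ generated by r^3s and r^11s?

14

|⟨r^3s⟩| = 2 and |⟨r^11s⟩| = 2, so |H| is a multiple of lcm(2, 2) = 2 and divides |G| = 28.
Closing under the operation: H = {e, r^2, r^4, r^6, r^8, r^10, r^12, rs, r^3s, r^5s, r^7s, r^9s, r^11s, r^13s}, so |H| = 14.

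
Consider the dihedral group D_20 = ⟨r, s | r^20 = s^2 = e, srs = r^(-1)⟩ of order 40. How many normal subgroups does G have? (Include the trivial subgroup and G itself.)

G has 48 subgroups. Checking conjugation-invariance by order — order 1: 1/1 normal; order 2: 1/21 normal; order 4: 1/11 normal; order 5: 1/1 normal; order 8: 0/5 normal; order 10: 1/5 normal; order 20: 3/3 normal; order 40: 1/1 normal.
Total normal subgroups: 9.

9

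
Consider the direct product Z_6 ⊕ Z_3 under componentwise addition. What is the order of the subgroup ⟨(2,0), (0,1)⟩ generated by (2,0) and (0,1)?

9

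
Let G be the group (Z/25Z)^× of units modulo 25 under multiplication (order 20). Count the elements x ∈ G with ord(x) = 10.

The elements of order 10 are: 4, 9, 14, 19.
That's 4.

4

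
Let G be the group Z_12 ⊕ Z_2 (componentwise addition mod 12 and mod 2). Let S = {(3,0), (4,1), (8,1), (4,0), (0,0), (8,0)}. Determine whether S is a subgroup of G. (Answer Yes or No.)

No

(3,0) ∈ S but its inverse (9,0) ∉ S, so S is not a subgroup.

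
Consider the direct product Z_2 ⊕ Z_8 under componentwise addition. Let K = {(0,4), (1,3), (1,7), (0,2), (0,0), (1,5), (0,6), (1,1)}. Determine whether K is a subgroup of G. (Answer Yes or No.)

|K| = 8 divides |G| = 16, consistent with Lagrange.
K contains the identity, every element's inverse is in K, and K is closed under +: it is a subgroup.
In fact K = ⟨(1,5)⟩.

Yes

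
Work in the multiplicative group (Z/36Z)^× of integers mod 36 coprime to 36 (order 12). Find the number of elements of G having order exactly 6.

The elements of order 6 are: 5, 7, 11, 23, 29, 31.
That's 6.

6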